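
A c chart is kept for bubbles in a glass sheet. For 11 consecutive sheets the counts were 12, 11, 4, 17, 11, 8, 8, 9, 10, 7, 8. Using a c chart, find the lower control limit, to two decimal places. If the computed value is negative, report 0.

0.28

c̄ = (12 + 11 + 4 + 17 + 11 + 8 + 8 + 9 + 10 + 7 + 8) / 11 = 105 / 11 = 9.5455
LCL = c̄ − 3√c̄ = 9.5455 − 3 × 3.0896 = 0.2767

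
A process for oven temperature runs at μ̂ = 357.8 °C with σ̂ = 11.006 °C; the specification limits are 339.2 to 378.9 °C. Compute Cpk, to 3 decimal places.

0.563

Cpu = (USL − μ̂) / (3σ̂) = (378.9 − 357.8) / (3 × 11.006) = 0.6390; Cpl = (μ̂ − LSL) / (3σ̂) = (357.8 − 339.2) / (3 × 11.006) = 0.5633; Cpk = min(Cpu, Cpl) = 0.5633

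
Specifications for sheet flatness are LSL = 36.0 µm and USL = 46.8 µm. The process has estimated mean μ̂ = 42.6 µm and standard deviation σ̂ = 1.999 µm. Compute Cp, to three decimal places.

Cp = (USL − LSL) / (6σ̂) = (46.8 − 36.0) / (6 × 1.999) = 10.8000 / 11.9940 = 0.9005

0.900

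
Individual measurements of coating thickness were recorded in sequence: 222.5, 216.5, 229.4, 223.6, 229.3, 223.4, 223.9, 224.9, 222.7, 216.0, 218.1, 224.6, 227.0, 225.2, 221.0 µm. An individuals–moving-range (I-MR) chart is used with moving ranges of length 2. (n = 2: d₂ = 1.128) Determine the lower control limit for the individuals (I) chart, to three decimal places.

X̄ = (222.5 + 216.5 + 229.4 + 223.6 + 229.3 + 223.4 + 223.9 + 224.9 + 222.7 + 216.0 + 218.1 + 224.6 + 227.0 + 225.2 + 221.0) / 15 = 223.2067
Moving ranges: 6.0, 12.9, 5.8, 5.7, 5.9, 0.5, 1.0, 2.2, 6.7, 2.1, 6.5, 2.4, 1.8, 4.2; M̄R̄ = 63.7000 / 14 = 4.5500
LCL = X̄ − 3·M̄R̄/d₂ = 223.2067 − 3 × 4.5500 / 1.128 = 211.1056

211.106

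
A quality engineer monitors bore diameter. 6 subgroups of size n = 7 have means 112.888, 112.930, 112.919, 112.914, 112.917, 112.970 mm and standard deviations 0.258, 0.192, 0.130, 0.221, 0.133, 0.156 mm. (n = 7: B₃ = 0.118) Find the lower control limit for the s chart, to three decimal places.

0.021

s̄ = (0.258 + 0.192 + 0.130 + 0.221 + 0.133 + 0.156) / 6 = 0.1817
LCL_s = B₃·s̄ = 0.118 × 0.1817 = 0.0214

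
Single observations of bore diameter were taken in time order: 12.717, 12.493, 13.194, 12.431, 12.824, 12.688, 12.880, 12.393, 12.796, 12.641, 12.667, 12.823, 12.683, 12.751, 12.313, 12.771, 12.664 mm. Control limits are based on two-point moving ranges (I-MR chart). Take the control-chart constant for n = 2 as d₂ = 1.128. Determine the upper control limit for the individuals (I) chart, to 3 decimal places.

X̄ = (12.717 + 12.493 + 13.194 + 12.431 + 12.824 + 12.688 + 12.880 + 12.393 + 12.796 + 12.641 + 12.667 + 12.823 + 12.683 + 12.751 + 12.313 + 12.771 + 12.664) / 17 = 12.6899
Moving ranges: 0.224, 0.701, 0.763, 0.393, 0.136, 0.192, 0.487, 0.403, 0.155, 0.026, 0.156, 0.140, 0.068, 0.438, 0.458, 0.107; M̄R̄ = 4.8470 / 16 = 0.3029
UCL = X̄ + 3·M̄R̄/d₂ = 12.6899 + 3 × 0.3029 / 1.128 = 13.4956

13.496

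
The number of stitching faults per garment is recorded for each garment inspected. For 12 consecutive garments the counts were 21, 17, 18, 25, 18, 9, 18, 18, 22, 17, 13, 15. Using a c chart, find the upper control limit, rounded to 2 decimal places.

c̄ = (21 + 17 + 18 + 25 + 18 + 9 + 18 + 18 + 22 + 17 + 13 + 15) / 12 = 211 / 12 = 17.5833
UCL = c̄ + 3√c̄ = 17.5833 + 3 × √17.5833 = 17.5833 + 3 × 4.1932 = 30.1631

30.16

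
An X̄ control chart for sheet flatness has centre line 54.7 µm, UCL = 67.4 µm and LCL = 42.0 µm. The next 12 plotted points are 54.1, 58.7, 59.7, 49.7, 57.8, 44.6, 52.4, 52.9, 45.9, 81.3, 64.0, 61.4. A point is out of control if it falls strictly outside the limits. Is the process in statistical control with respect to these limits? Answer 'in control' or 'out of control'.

Compare each point to [42.0, 67.4]: sample 10 = 81.3 > UCL.

out of control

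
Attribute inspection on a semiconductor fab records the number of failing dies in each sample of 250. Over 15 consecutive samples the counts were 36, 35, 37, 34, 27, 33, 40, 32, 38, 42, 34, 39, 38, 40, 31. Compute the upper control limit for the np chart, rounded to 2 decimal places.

52.34

p̄ = Σdᵢ / (k·n) = 536 / (15 × 250) = 0.14293
UCL = np̄ + 3·√(np̄(1−p̄)) = 35.7333 + 3 × √(35.7333×0.85707) = 35.7333 + 3 × 5.5341 = 52.3355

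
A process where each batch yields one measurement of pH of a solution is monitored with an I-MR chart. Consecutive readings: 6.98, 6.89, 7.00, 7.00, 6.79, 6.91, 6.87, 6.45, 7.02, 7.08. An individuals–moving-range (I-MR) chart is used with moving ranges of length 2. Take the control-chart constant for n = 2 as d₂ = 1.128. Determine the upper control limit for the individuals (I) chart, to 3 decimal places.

7.378

X̄ = (6.98 + 6.89 + 7.00 + 7.00 + 6.79 + 6.91 + 6.87 + 6.45 + 7.02 + 7.08) / 10 = 6.8990
Moving ranges: 0.09, 0.11, 0.00, 0.21, 0.12, 0.04, 0.42, 0.57, 0.06; M̄R̄ = 1.6200 / 9 = 0.1800
UCL = X̄ + 3·M̄R̄/d₂ = 6.8990 + 3 × 0.1800 / 1.128 = 7.3777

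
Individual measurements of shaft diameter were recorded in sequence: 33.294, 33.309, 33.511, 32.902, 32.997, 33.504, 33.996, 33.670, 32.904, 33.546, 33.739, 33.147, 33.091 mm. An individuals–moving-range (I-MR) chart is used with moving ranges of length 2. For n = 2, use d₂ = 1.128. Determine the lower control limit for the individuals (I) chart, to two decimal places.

32.36

X̄ = (33.294 + 33.309 + 33.511 + 32.902 + 32.997 + 33.504 + 33.996 + 33.670 + 32.904 + 33.546 + 33.739 + 33.147 + 33.091) / 13 = 33.3546
Moving ranges: 0.015, 0.202, 0.609, 0.095, 0.507, 0.492, 0.326, 0.766, 0.642, 0.193, 0.592, 0.056; M̄R̄ = 4.4950 / 12 = 0.3746
LCL = X̄ − 3·M̄R̄/d₂ = 33.3546 − 3 × 0.3746 / 1.128 = 32.3584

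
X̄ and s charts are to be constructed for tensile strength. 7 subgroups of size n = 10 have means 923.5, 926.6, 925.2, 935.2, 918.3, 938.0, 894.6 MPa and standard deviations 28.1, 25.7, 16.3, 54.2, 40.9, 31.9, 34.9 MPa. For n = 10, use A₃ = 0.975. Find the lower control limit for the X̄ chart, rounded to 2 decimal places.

890.74

X̄̄ = (923.5 + 926.6 + 925.2 + 935.2 + 918.3 + 938.0 + 894.6) / 7 = 923.0571
s̄ = (28.1 + 25.7 + 16.3 + 54.2 + 40.9 + 31.9 + 34.9) / 7 = 33.1429
LCL = X̄̄ − A₃·s̄ = 923.0571 − 0.975 × 33.1429 = 890.7429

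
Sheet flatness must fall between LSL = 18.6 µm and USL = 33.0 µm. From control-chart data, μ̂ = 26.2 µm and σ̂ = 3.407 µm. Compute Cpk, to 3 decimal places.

Cpu = (USL − μ̂) / (3σ̂) = (33.0 − 26.2) / (3 × 3.407) = 0.6653; Cpl = (μ̂ − LSL) / (3σ̂) = (26.2 − 18.6) / (3 × 3.407) = 0.7436; Cpk = min(Cpu, Cpl) = 0.6653

0.665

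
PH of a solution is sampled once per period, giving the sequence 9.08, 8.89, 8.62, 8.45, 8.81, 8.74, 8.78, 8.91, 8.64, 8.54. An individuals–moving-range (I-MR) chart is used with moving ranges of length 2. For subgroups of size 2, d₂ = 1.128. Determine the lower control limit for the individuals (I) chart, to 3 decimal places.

X̄ = (9.08 + 8.89 + 8.62 + 8.45 + 8.81 + 8.74 + 8.78 + 8.91 + 8.64 + 8.54) / 10 = 8.7460
Moving ranges: 0.19, 0.27, 0.17, 0.36, 0.07, 0.04, 0.13, 0.27, 0.10; M̄R̄ = 1.6000 / 9 = 0.1778
LCL = X̄ − 3·M̄R̄/d₂ = 8.7460 − 3 × 0.1778 / 1.128 = 8.2732

8.273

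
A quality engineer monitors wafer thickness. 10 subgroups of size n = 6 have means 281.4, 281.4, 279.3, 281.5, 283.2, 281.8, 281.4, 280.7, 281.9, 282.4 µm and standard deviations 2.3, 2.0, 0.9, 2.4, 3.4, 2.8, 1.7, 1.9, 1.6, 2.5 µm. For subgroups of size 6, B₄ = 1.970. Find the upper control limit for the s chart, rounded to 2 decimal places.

4.24

s̄ = (2.3 + 2.0 + 0.9 + 2.4 + 3.4 + 2.8 + 1.7 + 1.9 + 1.6 + 2.5) / 10 = 2.1500
UCL_s = B₄·s̄ = 1.970 × 2.1500 = 4.2355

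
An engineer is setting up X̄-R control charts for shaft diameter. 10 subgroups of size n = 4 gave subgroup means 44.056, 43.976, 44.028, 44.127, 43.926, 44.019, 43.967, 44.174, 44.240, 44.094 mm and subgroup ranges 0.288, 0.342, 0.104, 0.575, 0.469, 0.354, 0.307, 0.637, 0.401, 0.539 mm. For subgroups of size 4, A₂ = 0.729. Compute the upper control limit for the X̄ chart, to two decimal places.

X̄̄ = (44.056 + 43.976 + 44.028 + 44.127 + 43.926 + 44.019 + 43.967 + 44.174 + 44.240 + 44.094) / 10 = 440.6070 / 10 = 44.0607
R̄ = (0.288 + 0.342 + 0.104 + 0.575 + 0.469 + 0.354 + 0.307 + 0.637 + 0.401 + 0.539) / 10 = 4.0160 / 10 = 0.4016
UCL = X̄̄ + A₂·R̄ = 44.0607 + 0.729 × 0.4016 = 44.3535

44.35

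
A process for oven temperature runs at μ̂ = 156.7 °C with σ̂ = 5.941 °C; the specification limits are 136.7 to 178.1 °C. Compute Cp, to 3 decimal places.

1.161

Cp = (USL − LSL) / (6σ̂) = (178.1 − 136.7) / (6 × 5.941) = 41.4000 / 35.6460 = 1.1614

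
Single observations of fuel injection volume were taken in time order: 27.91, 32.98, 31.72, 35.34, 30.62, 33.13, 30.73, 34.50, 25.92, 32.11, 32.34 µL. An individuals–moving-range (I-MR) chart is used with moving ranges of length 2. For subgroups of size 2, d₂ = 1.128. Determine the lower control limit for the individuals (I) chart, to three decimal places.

21.373

X̄ = (27.91 + 32.98 + 31.72 + 35.34 + 30.62 + 33.13 + 30.73 + 34.50 + 25.92 + 32.11 + 32.34) / 11 = 31.5727
Moving ranges: 5.07, 1.26, 3.62, 4.72, 2.51, 2.40, 3.77, 8.58, 6.19, 0.23; M̄R̄ = 38.3500 / 10 = 3.8350
LCL = X̄ − 3·M̄R̄/d₂ = 31.5727 − 3 × 3.8350 / 1.128 = 21.3733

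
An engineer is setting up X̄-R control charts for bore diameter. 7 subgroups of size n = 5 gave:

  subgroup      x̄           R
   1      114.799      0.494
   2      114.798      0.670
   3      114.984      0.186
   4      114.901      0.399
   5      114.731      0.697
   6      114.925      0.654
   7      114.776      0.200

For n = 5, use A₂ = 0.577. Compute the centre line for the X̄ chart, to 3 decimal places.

114.845

X̄̄ = (114.799 + 114.798 + 114.984 + 114.901 + 114.731 + 114.925 + 114.776) / 7 = 803.9140 / 7 = 114.8449
CL = X̄̄ = 114.8449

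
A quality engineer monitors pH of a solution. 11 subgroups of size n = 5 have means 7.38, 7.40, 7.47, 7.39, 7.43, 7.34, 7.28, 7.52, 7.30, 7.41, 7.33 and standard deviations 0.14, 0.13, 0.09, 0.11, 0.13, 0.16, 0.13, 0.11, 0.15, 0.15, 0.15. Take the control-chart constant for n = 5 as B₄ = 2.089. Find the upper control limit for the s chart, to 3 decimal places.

0.275

s̄ = (0.14 + 0.13 + 0.09 + 0.11 + 0.13 + 0.16 + 0.13 + 0.11 + 0.15 + 0.15 + 0.15) / 11 = 0.1318
UCL_s = B₄·s̄ = 2.089 × 0.1318 = 0.2754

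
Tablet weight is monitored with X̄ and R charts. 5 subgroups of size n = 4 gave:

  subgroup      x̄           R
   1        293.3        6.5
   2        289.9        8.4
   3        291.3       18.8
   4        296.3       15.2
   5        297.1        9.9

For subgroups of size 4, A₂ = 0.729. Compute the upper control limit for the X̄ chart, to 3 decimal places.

X̄̄ = (293.3 + 289.9 + 291.3 + 296.3 + 297.1) / 5 = 1467.9000 / 5 = 293.5800
R̄ = (6.5 + 8.4 + 18.8 + 15.2 + 9.9) / 5 = 58.8000 / 5 = 11.7600
UCL = X̄̄ + A₂·R̄ = 293.5800 + 0.729 × 11.7600 = 302.1530

302.153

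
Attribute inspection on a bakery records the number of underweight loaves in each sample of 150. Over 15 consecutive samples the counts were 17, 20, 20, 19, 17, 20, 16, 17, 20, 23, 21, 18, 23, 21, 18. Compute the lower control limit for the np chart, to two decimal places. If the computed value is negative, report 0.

7.02

p̄ = Σdᵢ / (k·n) = 290 / (15 × 150) = 0.12889
LCL = np̄ − 3·√(np̄(1−p̄)) = 19.3333 − 3 × 4.1038 = 7.0218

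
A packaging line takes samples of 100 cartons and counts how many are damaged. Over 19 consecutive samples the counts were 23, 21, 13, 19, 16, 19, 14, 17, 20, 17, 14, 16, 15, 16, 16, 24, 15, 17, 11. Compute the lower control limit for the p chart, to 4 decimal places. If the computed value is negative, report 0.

p̄ = Σdᵢ / (k·n) = 323 / (19 × 100) = 0.17000
LCL = p̄ − 3·√(p̄(1−p̄)/n) = 0.17000 − 3 × 0.03756 = 0.05731

0.0573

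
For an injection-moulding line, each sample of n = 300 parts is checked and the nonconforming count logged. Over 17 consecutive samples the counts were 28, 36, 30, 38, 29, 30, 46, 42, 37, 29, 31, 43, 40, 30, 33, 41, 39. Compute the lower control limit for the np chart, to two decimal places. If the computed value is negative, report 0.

p̄ = Σdᵢ / (k·n) = 602 / (17 × 300) = 0.11804
LCL = np̄ − 3·√(np̄(1−p̄)) = 35.4118 − 3 × 5.5885 = 18.6461

18.65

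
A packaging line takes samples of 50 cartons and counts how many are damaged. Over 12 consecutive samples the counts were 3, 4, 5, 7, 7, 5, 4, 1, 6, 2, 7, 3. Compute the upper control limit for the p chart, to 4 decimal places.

0.2114

p̄ = Σdᵢ / (k·n) = 54 / (12 × 50) = 0.09000
UCL = p̄ + 3·√(p̄(1−p̄)/n) = 0.09000 + 3 × √(0.09000×0.91000/50) = 0.09000 + 3 × 0.04047 = 0.21142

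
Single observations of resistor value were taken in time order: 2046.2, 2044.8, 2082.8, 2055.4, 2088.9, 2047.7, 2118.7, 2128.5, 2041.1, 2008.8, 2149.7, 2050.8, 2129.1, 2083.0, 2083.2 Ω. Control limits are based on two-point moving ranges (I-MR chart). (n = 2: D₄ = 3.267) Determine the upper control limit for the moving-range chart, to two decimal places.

Moving ranges: 1.4, 38.0, 27.4, 33.5, 41.2, 71.0, 9.8, 87.4, 32.3, 140.9, 98.9, 78.3, 46.1, 0.2; M̄R̄ = 706.4000 / 14 = 50.4571
UCL_MR = D₄·M̄R̄ = 3.267 × 50.4571 = 164.8435

164.84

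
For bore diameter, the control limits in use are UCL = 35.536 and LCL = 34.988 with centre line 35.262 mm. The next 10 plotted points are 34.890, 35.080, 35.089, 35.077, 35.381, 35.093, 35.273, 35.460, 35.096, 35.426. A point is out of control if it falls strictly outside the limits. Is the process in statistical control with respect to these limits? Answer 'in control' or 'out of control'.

out of control

Compare each point to [34.988, 35.536]: sample 1 = 34.890 < LCL.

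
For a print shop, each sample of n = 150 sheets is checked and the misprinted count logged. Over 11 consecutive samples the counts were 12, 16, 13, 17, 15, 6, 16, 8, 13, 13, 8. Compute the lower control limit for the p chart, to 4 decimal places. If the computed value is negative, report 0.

0.0154

p̄ = Σdᵢ / (k·n) = 137 / (11 × 150) = 0.08303
LCL = p̄ − 3·√(p̄(1−p̄)/n) = 0.08303 − 3 × 0.02253 = 0.01544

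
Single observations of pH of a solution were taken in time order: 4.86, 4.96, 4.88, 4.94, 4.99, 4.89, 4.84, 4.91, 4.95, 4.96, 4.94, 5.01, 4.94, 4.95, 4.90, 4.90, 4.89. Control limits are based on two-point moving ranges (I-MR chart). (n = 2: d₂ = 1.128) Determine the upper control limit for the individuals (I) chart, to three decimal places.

X̄ = (4.86 + 4.96 + 4.88 + 4.94 + 4.99 + 4.89 + 4.84 + 4.91 + 4.95 + 4.96 + 4.94 + 5.01 + 4.94 + 4.95 + 4.90 + 4.90 + 4.89) / 17 = 4.9241
Moving ranges: 0.10, 0.08, 0.06, 0.05, 0.10, 0.05, 0.07, 0.04, 0.01, 0.02, 0.07, 0.07, 0.01, 0.05, 0.00, 0.01; M̄R̄ = 0.7900 / 16 = 0.0494
UCL = X̄ + 3·M̄R̄/d₂ = 4.9241 + 3 × 0.0494 / 1.128 = 5.0554

5.055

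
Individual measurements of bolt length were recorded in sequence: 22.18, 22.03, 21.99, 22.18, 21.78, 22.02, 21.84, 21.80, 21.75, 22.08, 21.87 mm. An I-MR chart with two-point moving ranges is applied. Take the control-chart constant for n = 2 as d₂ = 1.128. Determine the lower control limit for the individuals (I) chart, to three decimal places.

X̄ = (22.18 + 22.03 + 21.99 + 22.18 + 21.78 + 22.02 + 21.84 + 21.80 + 21.75 + 22.08 + 21.87) / 11 = 21.9564
Moving ranges: 0.15, 0.04, 0.19, 0.40, 0.24, 0.18, 0.04, 0.05, 0.33, 0.21; M̄R̄ = 1.8300 / 10 = 0.1830
LCL = X̄ − 3·M̄R̄/d₂ = 21.9564 − 3 × 0.1830 / 1.128 = 21.4697

21.470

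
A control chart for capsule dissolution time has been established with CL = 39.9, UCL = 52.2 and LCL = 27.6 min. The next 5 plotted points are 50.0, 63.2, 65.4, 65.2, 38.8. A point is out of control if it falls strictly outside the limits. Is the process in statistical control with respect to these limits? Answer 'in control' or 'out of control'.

Compare each point to [27.6, 52.2]: sample 2 = 63.2 > UCL; sample 3 = 65.4 > UCL; sample 4 = 65.2 > UCL.

out of control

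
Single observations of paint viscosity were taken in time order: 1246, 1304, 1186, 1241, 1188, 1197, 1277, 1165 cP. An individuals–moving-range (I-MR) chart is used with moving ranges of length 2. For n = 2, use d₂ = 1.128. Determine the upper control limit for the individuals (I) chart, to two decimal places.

X̄ = (1246 + 1304 + 1186 + 1241 + 1188 + 1197 + 1277 + 1165) / 8 = 1225.5000
Moving ranges: 58, 118, 55, 53, 9, 80, 112; M̄R̄ = 485.0000 / 7 = 69.2857
UCL = X̄ + 3·M̄R̄/d₂ = 1225.5000 + 3 × 69.2857 / 1.128 = 1409.7705

1409.77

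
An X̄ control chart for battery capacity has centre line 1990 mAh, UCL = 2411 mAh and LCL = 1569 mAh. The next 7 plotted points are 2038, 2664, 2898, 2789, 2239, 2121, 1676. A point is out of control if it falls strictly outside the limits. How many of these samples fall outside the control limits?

3

Compare each point to [1569, 2411]: sample 2 = 2664 > UCL; sample 3 = 2898 > UCL; sample 4 = 2789 > UCL.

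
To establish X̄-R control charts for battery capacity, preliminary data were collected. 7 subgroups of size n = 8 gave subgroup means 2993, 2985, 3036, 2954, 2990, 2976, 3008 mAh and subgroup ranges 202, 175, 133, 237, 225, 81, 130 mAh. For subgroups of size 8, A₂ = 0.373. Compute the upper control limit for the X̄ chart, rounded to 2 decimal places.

X̄̄ = (2993 + 2985 + 3036 + 2954 + 2990 + 2976 + 3008) / 7 = 20942.0000 / 7 = 2991.7143
R̄ = (202 + 175 + 133 + 237 + 225 + 81 + 130) / 7 = 1183.0000 / 7 = 169.0000
UCL = X̄̄ + A₂·R̄ = 2991.7143 + 0.373 × 169.0000 = 3054.7513

3054.75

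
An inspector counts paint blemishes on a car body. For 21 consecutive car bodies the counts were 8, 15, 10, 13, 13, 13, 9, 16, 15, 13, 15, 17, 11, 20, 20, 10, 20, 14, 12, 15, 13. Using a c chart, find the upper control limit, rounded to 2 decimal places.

c̄ = (8 + 15 + 10 + 13 + 13 + 13 + 9 + 16 + 15 + 13 + 15 + 17 + 11 + 20 + 20 + 10 + 20 + 14 + 12 + 15 + 13) / 21 = 292 / 21 = 13.9048
UCL = c̄ + 3√c̄ = 13.9048 + 3 × √13.9048 = 13.9048 + 3 × 3.7289 = 25.0915

25.09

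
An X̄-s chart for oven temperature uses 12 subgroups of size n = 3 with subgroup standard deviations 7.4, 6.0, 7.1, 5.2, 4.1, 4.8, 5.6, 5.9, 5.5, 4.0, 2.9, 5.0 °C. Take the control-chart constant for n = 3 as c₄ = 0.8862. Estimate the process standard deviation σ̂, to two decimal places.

s̄ = (7.4 + 6.0 + 7.1 + 5.2 + 4.1 + 4.8 + 5.6 + 5.9 + 5.5 + 4.0 + 2.9 + 5.0) / 12 = 5.2917
σ̂ = s̄ / c₄ = 5.2917 / 0.8862 = 5.9712

5.97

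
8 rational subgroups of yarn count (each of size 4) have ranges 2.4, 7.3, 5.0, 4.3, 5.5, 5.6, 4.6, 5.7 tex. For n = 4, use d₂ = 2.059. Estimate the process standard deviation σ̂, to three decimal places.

R̄ = (2.4 + 7.3 + 5.0 + 4.3 + 5.5 + 5.6 + 4.6 + 5.7) / 8 = 5.0500
σ̂ = R̄ / d₂ = 5.0500 / 2.059 = 2.4526

2.453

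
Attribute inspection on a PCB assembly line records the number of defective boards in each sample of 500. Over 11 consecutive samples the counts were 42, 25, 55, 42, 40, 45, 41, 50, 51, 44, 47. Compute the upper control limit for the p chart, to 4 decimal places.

p̄ = Σdᵢ / (k·n) = 482 / (11 × 500) = 0.08764
UCL = p̄ + 3·√(p̄(1−p̄)/n) = 0.08764 + 3 × √(0.08764×0.91236/500) = 0.08764 + 3 × 0.01265 = 0.12557

0.1256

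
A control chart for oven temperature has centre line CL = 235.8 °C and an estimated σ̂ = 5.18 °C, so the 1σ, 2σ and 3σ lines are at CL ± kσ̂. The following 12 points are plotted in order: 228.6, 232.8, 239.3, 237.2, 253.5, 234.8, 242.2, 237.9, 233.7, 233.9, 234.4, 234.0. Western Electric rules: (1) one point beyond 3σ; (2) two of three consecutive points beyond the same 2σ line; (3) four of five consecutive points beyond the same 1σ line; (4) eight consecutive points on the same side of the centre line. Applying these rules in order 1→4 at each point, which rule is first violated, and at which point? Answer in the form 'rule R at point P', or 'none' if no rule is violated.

rule 1 at point 5

Zone of each point (C = within 1σ̂, B = 1σ̂–2σ̂, A = 2σ̂–3σ̂, * = beyond 3σ̂; sign = side of CL): 1:-B, 2:-C, 3:+C, 4:+C, 5:+*, 6:-C, 7:+B, 8:+C, 9:-C, 10:-C, 11:-C, 12:-C
Rule 1 (one point beyond the 3σ limits) is satisfied at point 5.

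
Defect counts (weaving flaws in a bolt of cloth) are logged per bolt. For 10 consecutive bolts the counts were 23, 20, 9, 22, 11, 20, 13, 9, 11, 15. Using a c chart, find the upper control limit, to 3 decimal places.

c̄ = (23 + 20 + 9 + 22 + 11 + 20 + 13 + 9 + 11 + 15) / 10 = 153 / 10 = 15.3000
UCL = c̄ + 3√c̄ = 15.3000 + 3 × √15.3000 = 15.3000 + 3 × 3.9115 = 27.0346

27.035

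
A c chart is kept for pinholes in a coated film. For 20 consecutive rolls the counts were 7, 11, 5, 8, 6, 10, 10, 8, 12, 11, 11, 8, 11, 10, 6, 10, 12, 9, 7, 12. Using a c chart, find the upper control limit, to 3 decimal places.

c̄ = (7 + 11 + 5 + 8 + 6 + 10 + 10 + 8 + 12 + 11 + 11 + 8 + 11 + 10 + 6 + 10 + 12 + 9 + 7 + 12) / 20 = 184 / 20 = 9.2000
UCL = c̄ + 3√c̄ = 9.2000 + 3 × √9.2000 = 9.2000 + 3 × 3.0332 = 18.2995

18.299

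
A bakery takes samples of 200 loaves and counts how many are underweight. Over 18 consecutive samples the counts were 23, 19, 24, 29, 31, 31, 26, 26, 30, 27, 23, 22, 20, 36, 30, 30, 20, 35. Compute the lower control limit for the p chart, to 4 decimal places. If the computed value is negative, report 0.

p̄ = Σdᵢ / (k·n) = 482 / (18 × 200) = 0.13389
LCL = p̄ − 3·√(p̄(1−p̄)/n) = 0.13389 − 3 × 0.02408 = 0.06165

0.0617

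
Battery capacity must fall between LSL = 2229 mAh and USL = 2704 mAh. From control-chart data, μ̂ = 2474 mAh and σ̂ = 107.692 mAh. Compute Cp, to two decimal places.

0.74

Cp = (USL − LSL) / (6σ̂) = (2704 − 2229) / (6 × 107.692) = 475.0000 / 646.1520 = 0.7351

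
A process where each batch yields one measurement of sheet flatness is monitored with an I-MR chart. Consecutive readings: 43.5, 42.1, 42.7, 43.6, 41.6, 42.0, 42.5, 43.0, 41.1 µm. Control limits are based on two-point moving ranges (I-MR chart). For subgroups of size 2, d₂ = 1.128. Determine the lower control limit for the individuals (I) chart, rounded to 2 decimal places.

X̄ = (43.5 + 42.1 + 42.7 + 43.6 + 41.6 + 42.0 + 42.5 + 43.0 + 41.1) / 9 = 42.4556
Moving ranges: 1.4, 0.6, 0.9, 2.0, 0.4, 0.5, 0.5, 1.9; M̄R̄ = 8.2000 / 8 = 1.0250
LCL = X̄ − 3·M̄R̄/d₂ = 42.4556 − 3 × 1.0250 / 1.128 = 39.7295

39.73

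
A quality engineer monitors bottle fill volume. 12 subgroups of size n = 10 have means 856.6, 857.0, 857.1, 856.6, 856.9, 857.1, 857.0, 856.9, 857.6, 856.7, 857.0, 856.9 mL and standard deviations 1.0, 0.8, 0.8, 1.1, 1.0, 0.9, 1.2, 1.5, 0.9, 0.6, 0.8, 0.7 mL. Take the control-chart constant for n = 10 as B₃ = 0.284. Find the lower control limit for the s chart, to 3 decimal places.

s̄ = (1.0 + 0.8 + 0.8 + 1.1 + 1.0 + 0.9 + 1.2 + 1.5 + 0.9 + 0.6 + 0.8 + 0.7) / 12 = 0.9417
LCL_s = B₃·s̄ = 0.284 × 0.9417 = 0.2674

0.267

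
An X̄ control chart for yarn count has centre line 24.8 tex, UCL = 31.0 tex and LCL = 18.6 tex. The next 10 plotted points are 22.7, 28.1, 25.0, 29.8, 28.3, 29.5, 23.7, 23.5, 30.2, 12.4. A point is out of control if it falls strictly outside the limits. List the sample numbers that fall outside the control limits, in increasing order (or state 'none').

10

Compare each point to [18.6, 31.0]: sample 10 = 12.4 < LCL.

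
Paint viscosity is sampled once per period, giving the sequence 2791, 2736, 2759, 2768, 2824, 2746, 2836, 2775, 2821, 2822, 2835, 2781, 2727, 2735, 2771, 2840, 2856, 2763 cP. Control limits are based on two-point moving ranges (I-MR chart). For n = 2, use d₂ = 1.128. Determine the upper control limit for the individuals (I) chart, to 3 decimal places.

2907.323

X̄ = (2791 + 2736 + 2759 + 2768 + 2824 + 2746 + 2836 + 2775 + 2821 + 2822 + 2835 + 2781 + 2727 + 2735 + 2771 + 2840 + 2856 + 2763) / 18 = 2788.1111
Moving ranges: 55, 23, 9, 56, 78, 90, 61, 46, 1, 13, 54, 54, 8, 36, 69, 16, 93; M̄R̄ = 762.0000 / 17 = 44.8235
UCL = X̄ + 3·M̄R̄/d₂ = 2788.1111 + 3 × 44.8235 / 1.128 = 2907.3226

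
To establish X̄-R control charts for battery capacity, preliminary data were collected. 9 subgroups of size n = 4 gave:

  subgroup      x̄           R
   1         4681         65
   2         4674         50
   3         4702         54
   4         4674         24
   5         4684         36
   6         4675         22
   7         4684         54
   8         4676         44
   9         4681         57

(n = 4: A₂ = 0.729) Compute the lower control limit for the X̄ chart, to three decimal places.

4648.336

X̄̄ = (4681 + 4674 + 4702 + 4674 + 4684 + 4675 + 4684 + 4676 + 4681) / 9 = 42131.0000 / 9 = 4681.2222
R̄ = (65 + 50 + 54 + 24 + 36 + 22 + 54 + 44 + 57) / 9 = 406.0000 / 9 = 45.1111
LCL = X̄̄ − A₂·R̄ = 4681.2222 − 0.729 × 45.1111 = 4648.3362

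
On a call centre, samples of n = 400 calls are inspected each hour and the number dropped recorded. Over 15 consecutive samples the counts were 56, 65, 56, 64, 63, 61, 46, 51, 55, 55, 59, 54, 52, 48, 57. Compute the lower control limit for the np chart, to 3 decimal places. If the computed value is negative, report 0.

35.293

p̄ = Σdᵢ / (k·n) = 842 / (15 × 400) = 0.14033
LCL = np̄ − 3·√(np̄(1−p̄)) = 56.1333 − 3 × 6.9467 = 35.2934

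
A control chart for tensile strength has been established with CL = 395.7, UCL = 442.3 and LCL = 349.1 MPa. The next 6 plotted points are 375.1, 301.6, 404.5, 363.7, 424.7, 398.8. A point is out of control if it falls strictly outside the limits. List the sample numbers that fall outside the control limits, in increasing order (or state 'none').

2

Compare each point to [349.1, 442.3]: sample 2 = 301.6 < LCL.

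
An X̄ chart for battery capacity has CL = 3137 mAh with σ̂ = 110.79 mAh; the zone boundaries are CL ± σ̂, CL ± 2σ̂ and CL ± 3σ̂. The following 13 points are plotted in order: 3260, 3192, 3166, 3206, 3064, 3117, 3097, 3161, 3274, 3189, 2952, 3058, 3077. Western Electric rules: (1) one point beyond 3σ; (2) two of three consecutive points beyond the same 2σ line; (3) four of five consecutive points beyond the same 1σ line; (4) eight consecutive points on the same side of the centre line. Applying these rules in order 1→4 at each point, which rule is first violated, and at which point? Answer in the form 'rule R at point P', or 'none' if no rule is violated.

none

Zone of each point (C = within 1σ̂, B = 1σ̂–2σ̂, A = 2σ̂–3σ̂, * = beyond 3σ̂; sign = side of CL): 1:+B, 2:+C, 3:+C, 4:+C, 5:-C, 6:-C, 7:-C, 8:+C, 9:+B, 10:+C, 11:-B, 12:-C, 13:-C
No rule fires across all 13 points.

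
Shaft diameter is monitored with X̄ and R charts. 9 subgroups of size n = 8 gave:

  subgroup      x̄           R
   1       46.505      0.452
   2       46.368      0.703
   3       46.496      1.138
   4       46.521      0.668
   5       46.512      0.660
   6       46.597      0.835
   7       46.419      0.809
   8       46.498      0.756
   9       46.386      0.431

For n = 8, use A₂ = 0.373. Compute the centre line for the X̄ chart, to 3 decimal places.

X̄̄ = (46.505 + 46.368 + 46.496 + 46.521 + 46.512 + 46.597 + 46.419 + 46.498 + 46.386) / 9 = 418.3020 / 9 = 46.4780
CL = X̄̄ = 46.4780

46.478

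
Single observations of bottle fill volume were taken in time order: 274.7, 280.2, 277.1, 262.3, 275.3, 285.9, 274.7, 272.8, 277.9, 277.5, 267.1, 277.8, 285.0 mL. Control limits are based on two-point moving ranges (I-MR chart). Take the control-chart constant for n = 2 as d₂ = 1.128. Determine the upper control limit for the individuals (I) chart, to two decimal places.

296.83

X̄ = (274.7 + 280.2 + 277.1 + 262.3 + 275.3 + 285.9 + 274.7 + 272.8 + 277.9 + 277.5 + 267.1 + 277.8 + 285.0) / 13 = 276.0231
Moving ranges: 5.5, 3.1, 14.8, 13.0, 10.6, 11.2, 1.9, 5.1, 0.4, 10.4, 10.7, 7.2; M̄R̄ = 93.9000 / 12 = 7.8250
UCL = X̄ + 3·M̄R̄/d₂ = 276.0231 + 3 × 7.8250 / 1.128 = 296.8342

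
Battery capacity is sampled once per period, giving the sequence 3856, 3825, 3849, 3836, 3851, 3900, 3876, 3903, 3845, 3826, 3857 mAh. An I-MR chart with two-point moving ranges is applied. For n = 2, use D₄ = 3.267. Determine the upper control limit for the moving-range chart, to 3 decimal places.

95.070

Moving ranges: 31, 24, 13, 15, 49, 24, 27, 58, 19, 31; M̄R̄ = 291.0000 / 10 = 29.1000
UCL_MR = D₄·M̄R̄ = 3.267 × 29.1000 = 95.0697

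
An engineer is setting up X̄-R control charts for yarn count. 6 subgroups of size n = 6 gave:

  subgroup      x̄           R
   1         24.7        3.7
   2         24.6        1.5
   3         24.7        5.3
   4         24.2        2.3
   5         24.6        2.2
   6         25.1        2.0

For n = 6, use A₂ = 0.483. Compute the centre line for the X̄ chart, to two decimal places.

24.65

X̄̄ = (24.7 + 24.6 + 24.7 + 24.2 + 24.6 + 25.1) / 6 = 147.9000 / 6 = 24.6500
CL = X̄̄ = 24.6500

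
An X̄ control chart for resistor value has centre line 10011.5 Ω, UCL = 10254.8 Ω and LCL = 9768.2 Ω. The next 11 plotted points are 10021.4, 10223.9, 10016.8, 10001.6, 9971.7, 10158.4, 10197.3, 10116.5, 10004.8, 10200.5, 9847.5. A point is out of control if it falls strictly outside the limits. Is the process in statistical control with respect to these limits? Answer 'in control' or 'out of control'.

in control

All 11 points lie within [9768.2, 10254.8].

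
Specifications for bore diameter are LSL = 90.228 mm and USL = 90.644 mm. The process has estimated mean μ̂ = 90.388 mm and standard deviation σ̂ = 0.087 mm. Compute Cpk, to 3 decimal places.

Cpu = (USL − μ̂) / (3σ̂) = (90.644 − 90.388) / (3 × 0.087) = 0.9808; Cpl = (μ̂ − LSL) / (3σ̂) = (90.388 − 90.228) / (3 × 0.087) = 0.6130; Cpk = min(Cpu, Cpl) = 0.6130

0.613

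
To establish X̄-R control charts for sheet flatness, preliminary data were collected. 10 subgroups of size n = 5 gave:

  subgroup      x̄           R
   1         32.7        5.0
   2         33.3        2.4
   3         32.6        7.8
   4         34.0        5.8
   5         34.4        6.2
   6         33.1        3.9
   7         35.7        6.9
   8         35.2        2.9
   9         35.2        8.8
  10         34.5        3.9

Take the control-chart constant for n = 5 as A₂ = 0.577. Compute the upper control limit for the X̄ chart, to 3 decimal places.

37.163

X̄̄ = (32.7 + 33.3 + 32.6 + 34.0 + 34.4 + 33.1 + 35.7 + 35.2 + 35.2 + 34.5) / 10 = 340.7000 / 10 = 34.0700
R̄ = (5.0 + 2.4 + 7.8 + 5.8 + 6.2 + 3.9 + 6.9 + 2.9 + 8.8 + 3.9) / 10 = 53.6000 / 10 = 5.3600
UCL = X̄̄ + A₂·R̄ = 34.0700 + 0.577 × 5.3600 = 37.1627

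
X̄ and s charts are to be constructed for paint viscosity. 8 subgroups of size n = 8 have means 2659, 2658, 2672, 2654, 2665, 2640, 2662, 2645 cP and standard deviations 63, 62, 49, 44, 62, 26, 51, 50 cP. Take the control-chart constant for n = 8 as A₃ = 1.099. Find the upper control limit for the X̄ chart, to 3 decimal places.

2712.787

X̄̄ = (2659 + 2658 + 2672 + 2654 + 2665 + 2640 + 2662 + 2645) / 8 = 2656.8750
s̄ = (63 + 62 + 49 + 44 + 62 + 26 + 51 + 50) / 8 = 50.8750
UCL = X̄̄ + A₃·s̄ = 2656.8750 + 1.099 × 50.8750 = 2712.7866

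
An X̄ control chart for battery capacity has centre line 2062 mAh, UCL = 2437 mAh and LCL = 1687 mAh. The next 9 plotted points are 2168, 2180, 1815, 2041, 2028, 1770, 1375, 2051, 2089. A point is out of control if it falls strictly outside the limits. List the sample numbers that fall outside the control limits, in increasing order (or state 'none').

7

Compare each point to [1687, 2437]: sample 7 = 1375 < LCL.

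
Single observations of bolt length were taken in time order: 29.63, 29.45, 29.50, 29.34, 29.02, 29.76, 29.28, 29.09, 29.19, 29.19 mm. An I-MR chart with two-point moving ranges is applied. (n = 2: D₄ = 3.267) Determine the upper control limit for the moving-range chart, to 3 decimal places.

0.806

Moving ranges: 0.18, 0.05, 0.16, 0.32, 0.74, 0.48, 0.19, 0.10, 0.00; M̄R̄ = 2.2200 / 9 = 0.2467
UCL_MR = D₄·M̄R̄ = 3.267 × 0.2467 = 0.8059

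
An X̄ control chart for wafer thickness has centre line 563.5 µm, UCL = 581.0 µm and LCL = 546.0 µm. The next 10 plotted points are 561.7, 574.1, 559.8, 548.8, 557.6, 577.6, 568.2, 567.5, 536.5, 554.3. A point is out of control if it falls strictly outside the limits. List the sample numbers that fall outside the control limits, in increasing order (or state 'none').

9

Compare each point to [546.0, 581.0]: sample 9 = 536.5 < LCL.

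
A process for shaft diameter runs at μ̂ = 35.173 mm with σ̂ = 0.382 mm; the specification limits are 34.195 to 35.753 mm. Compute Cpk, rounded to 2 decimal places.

0.51

Cpu = (USL − μ̂) / (3σ̂) = (35.753 − 35.173) / (3 × 0.382) = 0.5061; Cpl = (μ̂ − LSL) / (3σ̂) = (35.173 − 34.195) / (3 × 0.382) = 0.8534; Cpk = min(Cpu, Cpl) = 0.5061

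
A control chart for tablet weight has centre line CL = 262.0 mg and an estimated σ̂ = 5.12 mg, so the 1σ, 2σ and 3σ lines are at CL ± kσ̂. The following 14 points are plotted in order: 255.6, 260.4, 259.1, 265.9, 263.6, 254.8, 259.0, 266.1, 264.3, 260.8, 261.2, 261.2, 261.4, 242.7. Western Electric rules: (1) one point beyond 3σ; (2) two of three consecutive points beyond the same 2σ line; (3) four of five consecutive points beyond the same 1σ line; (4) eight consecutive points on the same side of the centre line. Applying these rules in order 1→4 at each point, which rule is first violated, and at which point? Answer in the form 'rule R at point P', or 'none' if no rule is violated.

rule 1 at point 14

Zone of each point (C = within 1σ̂, B = 1σ̂–2σ̂, A = 2σ̂–3σ̂, * = beyond 3σ̂; sign = side of CL): 1:-B, 2:-C, 3:-C, 4:+C, 5:+C, 6:-B, 7:-C, 8:+C, 9:+C, 10:-C, 11:-C, 12:-C, 13:-C, 14:-*
Rule 1 (one point beyond the 3σ limits) is satisfied at point 14.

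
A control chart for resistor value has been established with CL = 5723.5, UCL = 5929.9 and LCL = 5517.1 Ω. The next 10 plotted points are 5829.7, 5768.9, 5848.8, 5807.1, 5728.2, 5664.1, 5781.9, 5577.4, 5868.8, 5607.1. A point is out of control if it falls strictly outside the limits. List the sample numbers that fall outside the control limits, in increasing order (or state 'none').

none

All 10 points lie within [5517.1, 5929.9].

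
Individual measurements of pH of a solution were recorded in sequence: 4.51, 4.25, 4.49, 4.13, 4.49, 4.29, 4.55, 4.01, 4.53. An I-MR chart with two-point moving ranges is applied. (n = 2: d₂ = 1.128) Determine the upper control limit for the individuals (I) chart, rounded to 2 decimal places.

5.27

X̄ = (4.51 + 4.25 + 4.49 + 4.13 + 4.49 + 4.29 + 4.55 + 4.01 + 4.53) / 9 = 4.3611
Moving ranges: 0.26, 0.24, 0.36, 0.36, 0.20, 0.26, 0.54, 0.52; M̄R̄ = 2.7400 / 8 = 0.3425
UCL = X̄ + 3·M̄R̄/d₂ = 4.3611 + 3 × 0.3425 / 1.128 = 5.2720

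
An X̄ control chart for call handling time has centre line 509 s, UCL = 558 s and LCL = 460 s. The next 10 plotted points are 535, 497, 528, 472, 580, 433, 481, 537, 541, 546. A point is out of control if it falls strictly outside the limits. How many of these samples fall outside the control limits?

2

Compare each point to [460, 558]: sample 5 = 580 > UCL; sample 6 = 433 < LCL.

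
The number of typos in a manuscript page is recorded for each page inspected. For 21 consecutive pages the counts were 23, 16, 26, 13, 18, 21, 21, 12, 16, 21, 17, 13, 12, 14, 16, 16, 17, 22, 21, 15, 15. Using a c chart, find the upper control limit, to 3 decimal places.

29.888

c̄ = (23 + 16 + 26 + 13 + 18 + 21 + 21 + 12 + 16 + 21 + 17 + 13 + 12 + 14 + 16 + 16 + 17 + 22 + 21 + 15 + 15) / 21 = 365 / 21 = 17.3810
UCL = c̄ + 3√c̄ = 17.3810 + 3 × √17.3810 = 17.3810 + 3 × 4.1690 = 29.8881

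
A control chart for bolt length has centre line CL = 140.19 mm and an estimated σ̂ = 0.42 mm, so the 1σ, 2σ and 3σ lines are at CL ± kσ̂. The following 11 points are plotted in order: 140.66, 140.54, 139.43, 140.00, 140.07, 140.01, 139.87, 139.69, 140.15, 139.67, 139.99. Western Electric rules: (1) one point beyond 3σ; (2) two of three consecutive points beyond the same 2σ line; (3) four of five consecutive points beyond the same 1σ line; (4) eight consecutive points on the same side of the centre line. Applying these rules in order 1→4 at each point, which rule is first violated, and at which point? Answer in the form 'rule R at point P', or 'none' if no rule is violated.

Zone of each point (C = within 1σ̂, B = 1σ̂–2σ̂, A = 2σ̂–3σ̂, * = beyond 3σ̂; sign = side of CL): 1:+B, 2:+C, 3:-B, 4:-C, 5:-C, 6:-C, 7:-C, 8:-B, 9:-C, 10:-B, 11:-C
Rule 4 (eight consecutive points on the same side of the centre line) is satisfied at point 10.

rule 4 at point 10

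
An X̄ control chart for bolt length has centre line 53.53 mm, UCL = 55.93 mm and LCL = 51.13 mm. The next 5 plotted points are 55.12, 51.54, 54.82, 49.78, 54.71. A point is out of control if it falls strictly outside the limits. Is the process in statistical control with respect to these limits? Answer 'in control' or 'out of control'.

Compare each point to [51.13, 55.93]: sample 4 = 49.78 < LCL.

out of control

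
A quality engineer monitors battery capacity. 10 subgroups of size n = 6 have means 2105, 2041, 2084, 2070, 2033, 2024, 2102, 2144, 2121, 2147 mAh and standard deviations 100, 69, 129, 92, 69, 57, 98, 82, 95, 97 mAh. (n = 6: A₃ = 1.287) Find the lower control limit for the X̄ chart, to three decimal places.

X̄̄ = (2105 + 2041 + 2084 + 2070 + 2033 + 2024 + 2102 + 2144 + 2121 + 2147) / 10 = 2087.1000
s̄ = (100 + 69 + 129 + 92 + 69 + 57 + 98 + 82 + 95 + 97) / 10 = 88.8000
LCL = X̄̄ − A₃·s̄ = 2087.1000 − 1.287 × 88.8000 = 1972.8144

1972.814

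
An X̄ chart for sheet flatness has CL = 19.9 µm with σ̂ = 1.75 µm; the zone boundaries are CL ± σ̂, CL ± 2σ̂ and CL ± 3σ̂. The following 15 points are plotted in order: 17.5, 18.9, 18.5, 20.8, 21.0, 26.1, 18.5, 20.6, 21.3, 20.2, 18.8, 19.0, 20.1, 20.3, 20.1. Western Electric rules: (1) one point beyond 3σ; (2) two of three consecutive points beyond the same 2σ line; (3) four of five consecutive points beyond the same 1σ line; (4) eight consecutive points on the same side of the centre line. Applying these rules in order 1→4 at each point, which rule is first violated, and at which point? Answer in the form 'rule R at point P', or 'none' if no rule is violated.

rule 1 at point 6

Zone of each point (C = within 1σ̂, B = 1σ̂–2σ̂, A = 2σ̂–3σ̂, * = beyond 3σ̂; sign = side of CL): 1:-B, 2:-C, 3:-C, 4:+C, 5:+C, 6:+*, 7:-C, 8:+C, 9:+C, 10:+C, 11:-C, 12:-C, 13:+C, 14:+C, 15:+C
Rule 1 (one point beyond the 3σ limits) is satisfied at point 6.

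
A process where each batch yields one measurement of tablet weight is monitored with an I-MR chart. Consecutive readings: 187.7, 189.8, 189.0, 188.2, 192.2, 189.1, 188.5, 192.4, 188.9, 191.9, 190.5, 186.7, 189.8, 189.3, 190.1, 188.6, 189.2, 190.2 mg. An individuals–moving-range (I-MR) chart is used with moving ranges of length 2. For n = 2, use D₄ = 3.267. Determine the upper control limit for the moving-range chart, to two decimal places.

Moving ranges: 2.1, 0.8, 0.8, 4.0, 3.1, 0.6, 3.9, 3.5, 3.0, 1.4, 3.8, 3.1, 0.5, 0.8, 1.5, 0.6, 1.0; M̄R̄ = 34.5000 / 17 = 2.0294
UCL_MR = D₄·M̄R̄ = 3.267 × 2.0294 = 6.6301

6.63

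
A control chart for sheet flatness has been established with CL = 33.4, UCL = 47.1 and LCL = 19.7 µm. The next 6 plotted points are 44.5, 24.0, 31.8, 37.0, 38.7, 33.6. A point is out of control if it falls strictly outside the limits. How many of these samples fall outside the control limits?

All 6 points lie within [19.7, 47.1].

0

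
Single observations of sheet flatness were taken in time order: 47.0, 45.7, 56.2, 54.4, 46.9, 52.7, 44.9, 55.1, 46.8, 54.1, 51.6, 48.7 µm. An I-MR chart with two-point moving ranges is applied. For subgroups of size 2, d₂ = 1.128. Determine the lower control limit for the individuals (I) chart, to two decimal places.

X̄ = (47.0 + 45.7 + 56.2 + 54.4 + 46.9 + 52.7 + 44.9 + 55.1 + 46.8 + 54.1 + 51.6 + 48.7) / 12 = 50.3417
Moving ranges: 1.3, 10.5, 1.8, 7.5, 5.8, 7.8, 10.2, 8.3, 7.3, 2.5, 2.9; M̄R̄ = 65.9000 / 11 = 5.9909
LCL = X̄ − 3·M̄R̄/d₂ = 50.3417 − 3 × 5.9909 / 1.128 = 34.4084

34.41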